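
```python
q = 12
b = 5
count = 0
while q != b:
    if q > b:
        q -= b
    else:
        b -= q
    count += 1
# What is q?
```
Trace:
  q=12
  q=12, b=5
  q=12, b=5, count=0
  q=7, b=5, count=1
  q=2, b=5, count=2
  q=2, b=3, count=3
  q=2, b=1, count=4
  q=1, b=1, count=5

Final answer: 1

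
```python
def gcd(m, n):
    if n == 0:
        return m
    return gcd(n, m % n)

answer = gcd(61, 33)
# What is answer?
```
Call trace:
gcd(m=61, n=33)
  gcd(m=33, n=28)
    gcd(m=28, n=5)
      gcd(m=5, n=3)
        gcd(m=3, n=2)
          gcd(m=2, n=1)
            gcd(m=1, n=0)
            -> return 1
          -> return 1
        -> return 1
      -> return 1
    -> return 1
  -> return 1
-> return 1

Final answer: 1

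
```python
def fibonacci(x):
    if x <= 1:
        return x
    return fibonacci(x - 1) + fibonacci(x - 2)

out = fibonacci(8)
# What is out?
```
Call trace (a repeated sub-call is expanded the first time; later identical calls just restate its return value):
fibonacci(x=8)
  fibonacci(x=7)
    fibonacci(x=6)
      fibonacci(x=5)
        fibonacci(x=4)
          fibonacci(x=3)
            fibonacci(x=2)
              fibonacci(x=1)
              -> return 1
              fibonacci(x=0)
              -> return 0
            -> return 1
            fibonacci(x=1)
            -> return 1
          -> return 2
          fibonacci(x=2) -> return 1  (same call as traced above)
        -> return 3
        fibonacci(x=3) -> return 2  (same call as traced above)
      -> return 5
      fibonacci(x=4) -> return 3  (same call as traced above)
    -> return 8
    fibonacci(x=5) -> return 5  (same call as traced above)
  -> return 13
  fibonacci(x=6) -> return 8  (same call as traced above)
-> return 21

Final answer: 21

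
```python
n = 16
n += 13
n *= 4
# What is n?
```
Trace:
  n=16
  n=29
  n=116

Final answer: 116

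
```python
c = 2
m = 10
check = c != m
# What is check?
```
Trace:
  c=2
  c=2, m=10
  c=2, m=10, check=True

Final answer: True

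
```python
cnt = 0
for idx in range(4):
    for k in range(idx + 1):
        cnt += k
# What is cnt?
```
Trace:
  cnt=0
  cnt=0, idx=0, k=0
  cnt=0, idx=1, k=0
  cnt=1, idx=1, k=1
  cnt=1, idx=2, k=0
  cnt=2, idx=2, k=1
  cnt=4, idx=2, k=2
  cnt=4, idx=3, k=0
  cnt=5, idx=3, k=1
  cnt=7, idx=3, k=2
  cnt=10, idx=3, k=3

Final answer: 10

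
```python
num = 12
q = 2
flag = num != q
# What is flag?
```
Trace:
  num=12
  num=12, q=2
  num=12, q=2, flag=True

Final answer: True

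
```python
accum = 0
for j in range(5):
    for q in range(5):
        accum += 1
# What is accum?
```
Trace:
  accum=0
  accum=1, j=0, q=0
  accum=2, j=0, q=1
  accum=3, j=0, q=2
  accum=4, j=0, q=3
  accum=5, j=0, q=4
  accum=6, j=1, q=0
  accum=7, j=1, q=1
  accum=8, j=1, q=2
  accum=9, j=1, q=3
  accum=10, j=1, q=4
  accum=11, j=2, q=0
  accum=12, j=2, q=1
  accum=13, j=2, q=2
  accum=14, j=2, q=3
  accum=15, j=2, q=4
  accum=16, j=3, q=0
  accum=17, j=3, q=1
  accum=18, j=3, q=2
  accum=19, j=3, q=3
  accum=20, j=3, q=4
  accum=21, j=4, q=0
  accum=22, j=4, q=1
  accum=23, j=4, q=2
  accum=24, j=4, q=3
  accum=25, j=4, q=4

Final answer: 25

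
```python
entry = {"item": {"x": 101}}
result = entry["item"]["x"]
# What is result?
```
Trace:
  entry={'item': {'x': 101}}
  entry={'item': {'x': 101}}, result=101

Final answer: 101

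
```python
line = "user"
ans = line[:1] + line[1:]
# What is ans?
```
Trace:
  line='user'
  line='user', ans='user'

Final answer: 'user'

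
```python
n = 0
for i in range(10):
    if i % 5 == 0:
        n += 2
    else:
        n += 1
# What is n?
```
Trace:
  n=0
  n=2, i=0
  n=3, i=1
  n=4, i=2
  n=5, i=3
  n=6, i=4
  n=8, i=5
  n=9, i=6
  n=10, i=7
  n=11, i=8
  n=12, i=9

Final answer: 12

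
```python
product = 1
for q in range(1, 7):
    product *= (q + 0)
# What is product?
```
Trace:
  product=1
  product=1, q=1
  product=2, q=2
  product=6, q=3
  product=24, q=4
  product=120, q=5
  product=720, q=6

Final answer: 720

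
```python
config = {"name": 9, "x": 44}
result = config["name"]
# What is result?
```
Trace:
  config={'name': 9, 'x': 44}
  config={'name': 9, 'x': 44}, result=9

Final answer: 9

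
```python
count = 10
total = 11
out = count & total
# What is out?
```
Trace:
  count=10
  count=10, total=11
  count=10, total=11, out=10

Final answer: 10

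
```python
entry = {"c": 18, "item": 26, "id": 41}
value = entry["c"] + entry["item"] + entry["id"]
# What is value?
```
Trace:
  entry={'c': 18, 'item': 26, 'id': 41}
  entry={'c': 18, 'item': 26, 'id': 41}, value=85

Final answer: 85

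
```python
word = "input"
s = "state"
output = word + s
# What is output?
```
Trace:
  word='input'
  word='input', s='state'
  word='input', s='state', output='inputstate'

Final answer: 'inputstate'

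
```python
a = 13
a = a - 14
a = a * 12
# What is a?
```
Trace:
  a=13
  a=-1
  a=-12

Final answer: -12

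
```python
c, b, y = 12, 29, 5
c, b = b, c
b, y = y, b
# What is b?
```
Trace:
  c=12, b=29, y=5
  c=29, b=12, y=5
  c=29, b=5, y=12

Final answer: 5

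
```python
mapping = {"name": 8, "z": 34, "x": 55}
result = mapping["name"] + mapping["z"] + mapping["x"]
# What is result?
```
Trace:
  mapping={'name': 8, 'z': 34, 'x': 55}
  mapping={'name': 8, 'z': 34, 'x': 55}, result=97

Final answer: 97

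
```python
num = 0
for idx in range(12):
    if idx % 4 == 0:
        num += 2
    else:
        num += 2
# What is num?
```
Trace:
  num=0
  num=2, idx=0
  num=4, idx=1
  num=6, idx=2
  num=8, idx=3
  num=10, idx=4
  num=12, idx=5
  num=14, idx=6
  num=16, idx=7
  num=18, idx=8
  num=20, idx=9
  num=22, idx=10
  num=24, idx=11

Final answer: 24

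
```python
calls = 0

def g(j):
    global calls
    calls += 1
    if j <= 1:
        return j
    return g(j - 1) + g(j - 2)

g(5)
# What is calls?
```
Call trace (a repeated sub-call is expanded the first time; later identical calls just restate its return value):
g(j=5)
  g(j=4)
    g(j=3)
      g(j=2)
        g(j=1)
        -> return 1
        g(j=0)
        -> return 0
      -> return 1
      g(j=1)
      -> return 1
    -> return 2
    g(j=2) -> return 1  (same call as traced above)
  -> return 3
  g(j=3) -> return 2  (same call as traced above)
-> return 5

calls is incremented once per call, so count the calls in each subtree. Let C(j) = number of calls made by g(j).
C(0) = C(1) = 1 (base case, no recursion); C(j) = 1 + C(j - 1) + C(j - 2) otherwise.
C(2) = 1 + C(1) + C(0) = 1 + 1 + 1 = 3
C(3) = 1 + C(2) + C(1) = 1 + 3 + 1 = 5
C(4) = 1 + C(3) + C(2) = 1 + 5 + 3 = 9
C(5) = 1 + C(4) + C(3) = 1 + 9 + 5 = 15
calls = C(5) = 15

Final answer: 15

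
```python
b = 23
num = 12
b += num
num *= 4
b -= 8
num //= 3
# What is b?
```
Trace:
  b=23
  b=23, num=12
  b=35, num=12
  b=35, num=48
  b=27, num=48
  b=27, num=16

Final answer: 27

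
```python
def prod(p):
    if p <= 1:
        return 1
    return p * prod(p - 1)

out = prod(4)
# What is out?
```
Call trace:
prod(p=4)
  prod(p=3)
    prod(p=2)
      prod(p=1)
      -> return 1
    -> return 2
  -> return 6
-> return 24

Final answer: 24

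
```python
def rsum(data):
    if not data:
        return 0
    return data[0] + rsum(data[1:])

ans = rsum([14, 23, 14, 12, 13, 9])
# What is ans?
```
Call trace:
rsum(data=[14, 23, 14, 12, 13, 9])
  rsum(data=[23, 14, 12, 13, 9])
    rsum(data=[14, 12, 13, 9])
      rsum(data=[12, 13, 9])
        rsum(data=[13, 9])
          rsum(data=[9])
            rsum(data=[])
            -> return 0
          -> return 9
        -> return 22
      -> return 34
    -> return 48
  -> return 71
-> return 85

Final answer: 85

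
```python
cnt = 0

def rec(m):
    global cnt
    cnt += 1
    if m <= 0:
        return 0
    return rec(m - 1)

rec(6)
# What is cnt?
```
Call trace:
rec(m=6)
  rec(m=5)
    rec(m=4)
      rec(m=3)
        rec(m=2)
          rec(m=1)
            rec(m=0)
            -> return 0
          -> return 0
        -> return 0
      -> return 0
    -> return 0
  -> return 0
-> return 0

cnt is incremented once per call. rec is entered once for each m = 6, 5, 4, 3, 2, 1, 0 (the m <= 0 call returns without recursing), i.e. 6 + 1 calls.
cnt = 7

Final answer: 7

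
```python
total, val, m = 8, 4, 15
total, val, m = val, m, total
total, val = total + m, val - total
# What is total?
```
Trace:
  total=8, val=4, m=15
  total=4, val=15, m=8
  total=12, val=11, m=8

Final answer: 12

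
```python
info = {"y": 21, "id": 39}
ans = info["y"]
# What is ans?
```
Trace:
  info={'y': 21, 'id': 39}
  info={'y': 21, 'id': 39}, ans=21

Final answer: 21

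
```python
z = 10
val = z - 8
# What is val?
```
Trace:
  z=10
  z=10, val=2

Final answer: 2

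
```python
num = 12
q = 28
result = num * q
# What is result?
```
Trace:
  num=12
  num=12, q=28
  num=12, q=28, result=336

Final answer: 336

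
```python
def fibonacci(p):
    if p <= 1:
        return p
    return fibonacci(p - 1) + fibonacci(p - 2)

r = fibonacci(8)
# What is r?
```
Call trace (a repeated sub-call is expanded the first time; later identical calls just restate its return value):
fibonacci(p=8)
  fibonacci(p=7)
    fibonacci(p=6)
      fibonacci(p=5)
        fibonacci(p=4)
          fibonacci(p=3)
            fibonacci(p=2)
              fibonacci(p=1)
              -> return 1
              fibonacci(p=0)
              -> return 0
            -> return 1
            fibonacci(p=1)
            -> return 1
          -> return 2
          fibonacci(p=2) -> return 1  (same call as traced above)
        -> return 3
        fibonacci(p=3) -> return 2  (same call as traced above)
      -> return 5
      fibonacci(p=4) -> return 3  (same call as traced above)
    -> return 8
    fibonacci(p=5) -> return 5  (same call as traced above)
  -> return 13
  fibonacci(p=6) -> return 8  (same call as traced above)
-> return 21

Final answer: 21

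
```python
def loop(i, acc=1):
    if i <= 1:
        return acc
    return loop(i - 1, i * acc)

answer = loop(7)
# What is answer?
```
Call trace:
loop(i=7, acc=1)
  loop(i=6, acc=7)
    loop(i=5, acc=42)
      loop(i=4, acc=210)
        loop(i=3, acc=840)
          loop(i=2, acc=2520)
            loop(i=1, acc=5040)
            -> return 5040
          -> return 5040
        -> return 5040
      -> return 5040
    -> return 5040
  -> return 5040
-> return 5040

Final answer: 5040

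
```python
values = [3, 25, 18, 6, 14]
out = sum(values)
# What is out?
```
Trace:
  values=[3, 25, 18, 6, 14]
  values=[3, 25, 18, 6, 14], out=66

Final answer: 66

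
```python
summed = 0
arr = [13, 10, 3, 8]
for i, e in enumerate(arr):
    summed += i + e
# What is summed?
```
Trace:
  summed=0
  summed=13, i=0, e=13
  summed=24, i=1, e=10
  summed=29, i=2, e=3
  summed=40, i=3, e=8

Final answer: 40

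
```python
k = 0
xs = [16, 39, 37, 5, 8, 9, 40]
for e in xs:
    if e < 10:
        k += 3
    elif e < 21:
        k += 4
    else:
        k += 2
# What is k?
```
Trace:
  k=0
  k=4, e=16
  k=6, e=39
  k=8, e=37
  k=11, e=5
  k=14, e=8
  k=17, e=9
  k=19, e=40

Final answer: 19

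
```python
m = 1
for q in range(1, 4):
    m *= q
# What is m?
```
Trace:
  m=1
  m=1, q=1
  m=2, q=2
  m=6, q=3

Final answer: 6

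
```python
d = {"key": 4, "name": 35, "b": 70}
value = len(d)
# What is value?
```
Trace:
  d={'key': 4, 'name': 35, 'b': 70}
  d={'key': 4, 'name': 35, 'b': 70}, value=3

Final answer: 3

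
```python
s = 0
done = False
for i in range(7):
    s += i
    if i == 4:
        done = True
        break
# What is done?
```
Trace:
  s=0
  s=0, done=False
  s=0, done=False, i=0
  s=1, done=False, i=1
  s=3, done=False, i=2
  s=6, done=False, i=3
  s=10, done=True, i=4

Final answer: True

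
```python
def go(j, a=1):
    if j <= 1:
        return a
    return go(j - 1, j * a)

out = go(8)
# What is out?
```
Call trace:
go(j=8, a=1)
  go(j=7, a=8)
    go(j=6, a=56)
      go(j=5, a=336)
        go(j=4, a=1680)
          go(j=3, a=6720)
            go(j=2, a=20160)
              go(j=1, a=40320)
              -> return 40320
            -> return 40320
          -> return 40320
        -> return 40320
      -> return 40320
    -> return 40320
  -> return 40320
-> return 40320

Final answer: 40320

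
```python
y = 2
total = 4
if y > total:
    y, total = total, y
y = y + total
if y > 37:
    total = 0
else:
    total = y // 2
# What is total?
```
Trace:
  y=2
  y=2, total=4
  y=2, total=4
  y=6, total=4
  y=6, total=3

Final answer: 3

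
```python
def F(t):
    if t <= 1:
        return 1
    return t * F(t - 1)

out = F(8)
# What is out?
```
Call trace:
F(t=8)
  F(t=7)
    F(t=6)
      F(t=5)
        F(t=4)
          F(t=3)
            F(t=2)
              F(t=1)
              -> return 1
            -> return 2
          -> return 6
        -> return 24
      -> return 120
    -> return 720
  -> return 5040
-> return 40320

Final answer: 40320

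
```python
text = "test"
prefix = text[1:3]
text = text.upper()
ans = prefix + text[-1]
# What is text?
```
Trace:
  text='test'
  text='test', prefix='es'
  text='TEST', prefix='es'
  text='TEST', prefix='es', ans='esT'

Final answer: 'TEST'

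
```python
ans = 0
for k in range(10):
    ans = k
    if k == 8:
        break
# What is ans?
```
Trace:
  ans=0
  ans=0, k=0
  ans=1, k=1
  ans=2, k=2
  ans=3, k=3
  ans=4, k=4
  ans=5, k=5
  ans=6, k=6
  ans=7, k=7
  ans=8, k=8

Final answer: 8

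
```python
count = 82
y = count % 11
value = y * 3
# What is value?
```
Trace:
  count=82
  count=82, y=5
  count=82, y=5, value=15

Final answer: 15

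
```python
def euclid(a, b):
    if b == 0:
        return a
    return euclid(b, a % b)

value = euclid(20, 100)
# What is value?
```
Call trace:
euclid(a=20, b=100)
  euclid(a=100, b=20)
    euclid(a=20, b=0)
    -> return 20
  -> return 20
-> return 20

Final answer: 20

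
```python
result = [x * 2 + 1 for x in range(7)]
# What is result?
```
Trace:
  x=0
  x=1
  x=2
  x=3
  x=4
  x=5
  x=6
  result=[1, 3, 5, 7, 9, 11, 13]

Final answer: [1, 3, 5, 7, 9, 11, 13]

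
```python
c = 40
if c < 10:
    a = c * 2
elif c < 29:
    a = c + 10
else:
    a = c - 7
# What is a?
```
Trace:
  c=40
  c=40, a=33

Final answer: 33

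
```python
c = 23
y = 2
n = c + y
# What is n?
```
Trace:
  c=23
  c=23, y=2
  c=23, y=2, n=25

Final answer: 25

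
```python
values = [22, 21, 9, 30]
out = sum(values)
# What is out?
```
Trace:
  values=[22, 21, 9, 30]
  values=[22, 21, 9, 30], out=82

Final answer: 82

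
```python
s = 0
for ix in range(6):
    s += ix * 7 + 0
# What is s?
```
Trace:
  s=0
  s=0, ix=0
  s=7, ix=1
  s=21, ix=2
  s=42, ix=3
  s=70, ix=4
  s=105, ix=5

Final answer: 105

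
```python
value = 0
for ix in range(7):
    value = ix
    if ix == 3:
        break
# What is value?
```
Trace:
  value=0
  value=0, ix=0
  value=1, ix=1
  value=2, ix=2
  value=3, ix=3

Final answer: 3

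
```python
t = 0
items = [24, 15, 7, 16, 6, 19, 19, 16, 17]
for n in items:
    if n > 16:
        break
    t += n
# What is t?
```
Trace:
  t=0
  t=0, n=24

Final answer: 0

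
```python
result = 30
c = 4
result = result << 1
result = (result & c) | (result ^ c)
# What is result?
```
Trace:
  result=30
  result=30, c=4
  result=60, c=4
  result=60, c=4

Final answer: 60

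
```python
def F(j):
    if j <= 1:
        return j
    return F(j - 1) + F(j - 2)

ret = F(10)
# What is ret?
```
Call trace (a repeated sub-call is expanded the first time; later identical calls just restate its return value):
F(j=10)
  F(j=9)
    F(j=8)
      F(j=7)
        F(j=6)
          F(j=5)
            F(j=4)
              F(j=3)
                F(j=2)
                  F(j=1)
                  -> return 1
                  F(j=0)
                  -> return 0
                -> return 1
                F(j=1)
                -> return 1
              -> return 2
              F(j=2) -> return 1  (same call as traced above)
            -> return 3
            F(j=3) -> return 2  (same call as traced above)
          -> return 5
          F(j=4) -> return 3  (same call as traced above)
        -> return 8
        F(j=5) -> return 5  (same call as traced above)
      -> return 13
      F(j=6) -> return 8  (same call as traced above)
    -> return 21
    F(j=7) -> return 13  (same call as traced above)
  -> return 34
  F(j=8) -> return 21  (same call as traced above)
-> return 55

Final answer: 55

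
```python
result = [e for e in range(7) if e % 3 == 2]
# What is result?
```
Trace:
  e=0
  e=1
  e=2
  e=3
  e=4
  e=5
  e=6
  result=[2, 5]

Final answer: [2, 5]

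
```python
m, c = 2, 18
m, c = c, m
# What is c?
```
Trace:
  m=2, c=18
  m=18, c=2

Final answer: 2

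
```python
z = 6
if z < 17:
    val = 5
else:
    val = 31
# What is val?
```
Trace:
  z=6
  z=6, val=5

Final answer: 5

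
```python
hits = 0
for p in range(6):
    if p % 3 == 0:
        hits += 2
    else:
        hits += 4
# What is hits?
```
Trace:
  hits=0
  hits=2, p=0
  hits=6, p=1
  hits=10, p=2
  hits=12, p=3
  hits=16, p=4
  hits=20, p=5

Final answer: 20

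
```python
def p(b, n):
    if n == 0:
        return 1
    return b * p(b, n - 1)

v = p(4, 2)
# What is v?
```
Call trace:
p(b=4, n=2)
  p(b=4, n=1)
    p(b=4, n=0)
    -> return 1
  -> return 4
-> return 16

Final answer: 16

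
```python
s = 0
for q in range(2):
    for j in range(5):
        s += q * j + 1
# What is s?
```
Trace:
  s=0
  s=1, q=0, j=0
  s=2, q=0, j=1
  s=3, q=0, j=2
  s=4, q=0, j=3
  s=5, q=0, j=4
  s=6, q=1, j=0
  s=8, q=1, j=1
  s=11, q=1, j=2
  s=15, q=1, j=3
  s=20, q=1, j=4

Final answer: 20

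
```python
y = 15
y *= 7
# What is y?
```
Trace:
  y=15
  y=105

Final answer: 105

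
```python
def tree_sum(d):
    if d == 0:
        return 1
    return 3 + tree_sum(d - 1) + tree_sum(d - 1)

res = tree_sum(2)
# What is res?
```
Call trace (a repeated sub-call is expanded the first time; later identical calls just restate its return value):
tree_sum(d=2)
  tree_sum(d=1)
    tree_sum(d=0)
    -> return 1
    tree_sum(d=0)
    -> return 1
  -> return 5
  tree_sum(d=1) -> return 5  (same call as traced above)
-> return 13

Final answer: 13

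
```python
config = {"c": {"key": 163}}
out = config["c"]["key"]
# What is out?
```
Trace:
  config={'c': {'key': 163}}
  config={'c': {'key': 163}}, out=163

Final answer: 163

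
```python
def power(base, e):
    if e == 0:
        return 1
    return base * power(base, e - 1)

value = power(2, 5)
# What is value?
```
Call trace:
power(base=2, e=5)
  power(base=2, e=4)
    power(base=2, e=3)
      power(base=2, e=2)
        power(base=2, e=1)
          power(base=2, e=0)
          -> return 1
        -> return 2
      -> return 4
    -> return 8
  -> return 16
-> return 32

Final answer: 32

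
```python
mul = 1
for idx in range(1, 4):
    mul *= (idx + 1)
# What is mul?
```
Trace:
  mul=1
  mul=2, idx=1
  mul=6, idx=2
  mul=24, idx=3

Final answer: 24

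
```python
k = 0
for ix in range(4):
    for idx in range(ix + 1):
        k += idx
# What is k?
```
Trace:
  k=0
  k=0, ix=0, idx=0
  k=0, ix=1, idx=0
  k=1, ix=1, idx=1
  k=1, ix=2, idx=0
  k=2, ix=2, idx=1
  k=4, ix=2, idx=2
  k=4, ix=3, idx=0
  k=5, ix=3, idx=1
  k=7, ix=3, idx=2
  k=10, ix=3, idx=3

Final answer: 10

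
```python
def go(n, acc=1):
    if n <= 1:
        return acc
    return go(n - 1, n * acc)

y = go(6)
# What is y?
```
Call trace:
go(n=6, acc=1)
  go(n=5, acc=6)
    go(n=4, acc=30)
      go(n=3, acc=120)
        go(n=2, acc=360)
          go(n=1, acc=720)
          -> return 720
        -> return 720
      -> return 720
    -> return 720
  -> return 720
-> return 720

Final answer: 720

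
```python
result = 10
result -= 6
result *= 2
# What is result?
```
Trace:
  result=10
  result=4
  result=8

Final answer: 8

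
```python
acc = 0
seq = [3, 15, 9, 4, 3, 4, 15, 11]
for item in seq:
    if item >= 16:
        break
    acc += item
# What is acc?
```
Trace:
  acc=0
  acc=3, item=3
  acc=18, item=15
  acc=27, item=9
  acc=31, item=4
  acc=34, item=3
  acc=38, item=4
  acc=53, item=15
  acc=64, item=11

Final answer: 64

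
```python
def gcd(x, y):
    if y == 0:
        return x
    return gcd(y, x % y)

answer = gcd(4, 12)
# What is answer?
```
Call trace:
gcd(x=4, y=12)
  gcd(x=12, y=4)
    gcd(x=4, y=0)
    -> return 4
  -> return 4
-> return 4

Final answer: 4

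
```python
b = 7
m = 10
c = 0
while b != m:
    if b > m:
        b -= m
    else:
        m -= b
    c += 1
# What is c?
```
Trace:
  b=7
  b=7, m=10
  b=7, m=10, c=0
  b=7, m=3, c=1
  b=4, m=3, c=2
  b=1, m=3, c=3
  b=1, m=2, c=4
  b=1, m=1, c=5

Final answer: 5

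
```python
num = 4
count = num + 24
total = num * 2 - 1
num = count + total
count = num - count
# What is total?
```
Trace:
  num=4
  num=4, count=28
  num=4, count=28, total=7
  num=35, count=28, total=7
  num=35, count=7, total=7

Final answer: 7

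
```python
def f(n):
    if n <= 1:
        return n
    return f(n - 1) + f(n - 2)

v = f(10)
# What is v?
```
Call trace (a repeated sub-call is expanded the first time; later identical calls just restate its return value):
f(n=10)
  f(n=9)
    f(n=8)
      f(n=7)
        f(n=6)
          f(n=5)
            f(n=4)
              f(n=3)
                f(n=2)
                  f(n=1)
                  -> return 1
                  f(n=0)
                  -> return 0
                -> return 1
                f(n=1)
                -> return 1
              -> return 2
              f(n=2) -> return 1  (same call as traced above)
            -> return 3
            f(n=3) -> return 2  (same call as traced above)
          -> return 5
          f(n=4) -> return 3  (same call as traced above)
        -> return 8
        f(n=5) -> return 5  (same call as traced above)
      -> return 13
      f(n=6) -> return 8  (same call as traced above)
    -> return 21
    f(n=7) -> return 13  (same call as traced above)
  -> return 34
  f(n=8) -> return 21  (same call as traced above)
-> return 55

Final answer: 55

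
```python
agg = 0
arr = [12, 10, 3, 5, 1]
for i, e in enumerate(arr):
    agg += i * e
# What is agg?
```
Trace:
  agg=0
  agg=0, i=0, e=12
  agg=10, i=1, e=10
  agg=16, i=2, e=3
  agg=31, i=3, e=5
  agg=35, i=4, e=1

Final answer: 35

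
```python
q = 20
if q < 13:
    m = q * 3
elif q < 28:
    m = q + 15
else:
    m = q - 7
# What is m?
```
Trace:
  q=20
  q=20, m=35

Final answer: 35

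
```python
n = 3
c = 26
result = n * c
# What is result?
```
Trace:
  n=3
  n=3, c=26
  n=3, c=26, result=78

Final answer: 78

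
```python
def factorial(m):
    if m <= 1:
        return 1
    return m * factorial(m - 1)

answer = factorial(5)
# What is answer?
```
Call trace:
factorial(m=5)
  factorial(m=4)
    factorial(m=3)
      factorial(m=2)
        factorial(m=1)
        -> return 1
      -> return 2
    -> return 6
  -> return 24
-> return 120

Final answer: 120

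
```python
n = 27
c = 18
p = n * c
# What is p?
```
Trace:
  n=27
  n=27, c=18
  n=27, c=18, p=486

Final answer: 486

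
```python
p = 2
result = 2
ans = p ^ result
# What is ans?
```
Trace:
  p=2
  p=2, result=2
  p=2, result=2, ans=0

Final answer: 0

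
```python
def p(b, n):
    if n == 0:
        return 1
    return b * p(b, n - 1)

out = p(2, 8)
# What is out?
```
Call trace:
p(b=2, n=8)
  p(b=2, n=7)
    p(b=2, n=6)
      p(b=2, n=5)
        p(b=2, n=4)
          p(b=2, n=3)
            p(b=2, n=2)
              p(b=2, n=1)
                p(b=2, n=0)
                -> return 1
              -> return 2
            -> return 4
          -> return 8
        -> return 16
      -> return 32
    -> return 64
  -> return 128
-> return 256

Final answer: 256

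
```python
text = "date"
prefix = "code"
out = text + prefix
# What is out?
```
Trace:
  text='date'
  text='date', prefix='code'
  text='date', prefix='code', out='datecode'

Final answer: 'datecode'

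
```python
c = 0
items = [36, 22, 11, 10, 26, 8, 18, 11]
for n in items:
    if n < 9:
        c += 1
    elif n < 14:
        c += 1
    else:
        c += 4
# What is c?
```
Trace:
  c=0
  c=4, n=36
  c=8, n=22
  c=9, n=11
  c=10, n=10
  c=14, n=26
  c=15, n=8
  c=19, n=18
  c=20, n=11

Final answer: 20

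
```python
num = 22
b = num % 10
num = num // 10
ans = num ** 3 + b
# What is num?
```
Trace:
  num=22
  num=22, b=2
  num=2, b=2
  num=2, b=2, ans=10

Final answer: 2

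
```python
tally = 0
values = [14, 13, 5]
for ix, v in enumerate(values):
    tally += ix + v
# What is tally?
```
Trace:
  tally=0
  tally=14, ix=0, v=14
  tally=28, ix=1, v=13
  tally=35, ix=2, v=5

Final answer: 35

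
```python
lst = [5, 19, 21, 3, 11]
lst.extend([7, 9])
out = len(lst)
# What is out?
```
Trace:
  lst=[5, 19, 21, 3, 11]
  lst=[5, 19, 21, 3, 11, 7, 9]
  lst=[5, 19, 21, 3, 11, 7, 9], out=7

Final answer: 7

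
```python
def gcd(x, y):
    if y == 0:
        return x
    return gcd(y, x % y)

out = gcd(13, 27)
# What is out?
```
Call trace:
gcd(x=13, y=27)
  gcd(x=27, y=13)
    gcd(x=13, y=1)
      gcd(x=1, y=0)
      -> return 1
    -> return 1
  -> return 1
-> return 1

Final answer: 1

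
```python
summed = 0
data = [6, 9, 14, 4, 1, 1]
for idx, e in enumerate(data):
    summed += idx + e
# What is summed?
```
Trace:
  summed=0
  summed=6, idx=0, e=6
  summed=16, idx=1, e=9
  summed=32, idx=2, e=14
  summed=39, idx=3, e=4
  summed=44, idx=4, e=1
  summed=50, idx=5, e=1

Final answer: 50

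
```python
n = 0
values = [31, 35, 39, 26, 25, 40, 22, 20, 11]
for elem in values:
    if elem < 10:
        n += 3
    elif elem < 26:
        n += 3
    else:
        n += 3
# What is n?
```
Trace:
  n=0
  n=3, elem=31
  n=6, elem=35
  n=9, elem=39
  n=12, elem=26
  n=15, elem=25
  n=18, elem=40
  n=21, elem=22
  n=24, elem=20
  n=27, elem=11

Final answer: 27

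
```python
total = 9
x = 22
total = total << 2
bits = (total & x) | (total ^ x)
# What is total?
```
Trace:
  total=9
  total=9, x=22
  total=36, x=22
  total=36, x=22, bits=54

Final answer: 36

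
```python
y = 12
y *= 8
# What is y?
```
Trace:
  y=12
  y=96

Final answer: 96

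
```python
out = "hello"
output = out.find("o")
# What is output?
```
Trace:
  out='hello'
  out='hello', output=4

Final answer: 4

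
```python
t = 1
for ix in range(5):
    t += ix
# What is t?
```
Trace:
  t=1
  t=1, ix=0
  t=2, ix=1
  t=4, ix=2
  t=7, ix=3
  t=11, ix=4

Final answer: 11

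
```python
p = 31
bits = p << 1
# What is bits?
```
Trace:
  p=31
  p=31, bits=62

Final answer: 62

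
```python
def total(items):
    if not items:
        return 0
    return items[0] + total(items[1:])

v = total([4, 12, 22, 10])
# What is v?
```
Call trace:
total(items=[4, 12, 22, 10])
  total(items=[12, 22, 10])
    total(items=[22, 10])
      total(items=[10])
        total(items=[])
        -> return 0
      -> return 10
    -> return 32
  -> return 44
-> return 48

Final answer: 48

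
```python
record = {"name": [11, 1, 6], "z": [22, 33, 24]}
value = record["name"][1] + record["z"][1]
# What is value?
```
Trace:
  record={'name': [11, 1, 6], 'z': [22, 33, 24]}
  record={'name': [11, 1, 6], 'z': [22, 33, 24]}, value=34

Final answer: 34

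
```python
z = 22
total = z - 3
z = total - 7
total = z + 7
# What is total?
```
Trace:
  z=22
  z=22, total=19
  z=12, total=19
  z=12, total=19

Final answer: 19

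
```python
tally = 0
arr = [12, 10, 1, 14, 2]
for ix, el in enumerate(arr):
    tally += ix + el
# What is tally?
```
Trace:
  tally=0
  tally=12, ix=0, el=12
  tally=23, ix=1, el=10
  tally=26, ix=2, el=1
  tally=43, ix=3, el=14
  tally=49, ix=4, el=2

Final answer: 49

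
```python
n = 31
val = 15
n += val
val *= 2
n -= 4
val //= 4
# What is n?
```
Trace:
  n=31
  n=31, val=15
  n=46, val=15
  n=46, val=30
  n=42, val=30
  n=42, val=7

Final answer: 42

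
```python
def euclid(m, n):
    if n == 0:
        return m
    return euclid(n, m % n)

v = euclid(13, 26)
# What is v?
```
Call trace:
euclid(m=13, n=26)
  euclid(m=26, n=13)
    euclid(m=13, n=0)
    -> return 13
  -> return 13
-> return 13

Final answer: 13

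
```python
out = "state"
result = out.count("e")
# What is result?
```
Trace:
  out='state'
  out='state', result=1

Final answer: 1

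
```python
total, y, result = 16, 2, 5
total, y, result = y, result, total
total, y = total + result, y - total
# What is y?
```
Trace:
  total=16, y=2, result=5
  total=2, y=5, result=16
  total=18, y=3, result=16

Final answer: 3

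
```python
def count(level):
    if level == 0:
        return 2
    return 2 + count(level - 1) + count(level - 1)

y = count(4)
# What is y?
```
Call trace (a repeated sub-call is expanded the first time; later identical calls just restate its return value):
count(level=4)
  count(level=3)
    count(level=2)
      count(level=1)
        count(level=0)
        -> return 2
        count(level=0)
        -> return 2
      -> return 6
      count(level=1) -> return 6  (same call as traced above)
    -> return 14
    count(level=2) -> return 14  (same call as traced above)
  -> return 30
  count(level=3) -> return 30  (same call as traced above)
-> return 62

Final answer: 62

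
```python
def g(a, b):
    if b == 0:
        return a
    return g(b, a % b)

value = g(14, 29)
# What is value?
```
Call trace:
g(a=14, b=29)
  g(a=29, b=14)
    g(a=14, b=1)
      g(a=1, b=0)
      -> return 1
    -> return 1
  -> return 1
-> return 1

Final answer: 1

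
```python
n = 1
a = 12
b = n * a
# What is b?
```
Trace:
  n=1
  n=1, a=12
  n=1, a=12, b=12

Final answer: 12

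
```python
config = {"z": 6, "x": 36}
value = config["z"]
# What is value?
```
Trace:
  config={'z': 6, 'x': 36}
  config={'z': 6, 'x': 36}, value=6

Final answer: 6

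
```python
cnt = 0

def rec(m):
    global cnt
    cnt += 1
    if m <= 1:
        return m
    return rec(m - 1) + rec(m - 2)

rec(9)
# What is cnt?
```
Call trace (a repeated sub-call is expanded the first time; later identical calls just restate its return value):
rec(m=9)
  rec(m=8)
    rec(m=7)
      rec(m=6)
        rec(m=5)
          rec(m=4)
            rec(m=3)
              rec(m=2)
                rec(m=1)
                -> return 1
                rec(m=0)
                -> return 0
              -> return 1
              rec(m=1)
              -> return 1
            -> return 2
            rec(m=2) -> return 1  (same call as traced above)
          -> return 3
          rec(m=3) -> return 2  (same call as traced above)
        -> return 5
        rec(m=4) -> return 3  (same call as traced above)
      -> return 8
      rec(m=5) -> return 5  (same call as traced above)
    -> return 13
    rec(m=6) -> return 8  (same call as traced above)
  -> return 21
  rec(m=7) -> return 13  (same call as traced above)
-> return 34

cnt is incremented once per call, so count the calls in each subtree. Let C(m) = number of calls made by rec(m).
C(0) = C(1) = 1 (base case, no recursion); C(m) = 1 + C(m - 1) + C(m - 2) otherwise.
C(2) = 1 + C(1) + C(0) = 1 + 1 + 1 = 3
C(3) = 1 + C(2) + C(1) = 1 + 3 + 1 = 5
C(4) = 1 + C(3) + C(2) = 1 + 5 + 3 = 9
C(5) = 1 + C(4) + C(3) = 1 + 9 + 5 = 15
C(6) = 1 + C(5) + C(4) = 1 + 15 + 9 = 25
C(7) = 1 + C(6) + C(5) = 1 + 25 + 15 = 41
C(8) = 1 + C(7) + C(6) = 1 + 41 + 25 = 67
C(9) = 1 + C(8) + C(7) = 1 + 67 + 41 = 109
cnt = C(9) = 109

Final answer: 109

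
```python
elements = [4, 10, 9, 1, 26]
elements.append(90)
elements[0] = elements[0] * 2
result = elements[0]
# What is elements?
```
Trace:
  elements=[4, 10, 9, 1, 26]
  elements=[4, 10, 9, 1, 26, 90]
  elements=[8, 10, 9, 1, 26, 90]
  elements=[8, 10, 9, 1, 26, 90], result=8

Final answer: [8, 10, 9, 1, 26, 90]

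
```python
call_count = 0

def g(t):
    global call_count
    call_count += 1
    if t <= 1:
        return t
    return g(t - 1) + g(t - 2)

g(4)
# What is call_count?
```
Call trace (a repeated sub-call is expanded the first time; later identical calls just restate its return value):
g(t=4)
  g(t=3)
    g(t=2)
      g(t=1)
      -> return 1
      g(t=0)
      -> return 0
    -> return 1
    g(t=1)
    -> return 1
  -> return 2
  g(t=2) -> return 1  (same call as traced above)
-> return 3

call_count is incremented once per call, so count the calls in each subtree. Let C(t) = number of calls made by g(t).
C(0) = C(1) = 1 (base case, no recursion); C(t) = 1 + C(t - 1) + C(t - 2) otherwise.
C(2) = 1 + C(1) + C(0) = 1 + 1 + 1 = 3
C(3) = 1 + C(2) + C(1) = 1 + 3 + 1 = 5
C(4) = 1 + C(3) + C(2) = 1 + 5 + 3 = 9
call_count = C(4) = 9

Final answer: 9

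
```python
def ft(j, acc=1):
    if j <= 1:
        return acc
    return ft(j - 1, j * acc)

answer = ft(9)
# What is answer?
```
Call trace:
ft(j=9, acc=1)
  ft(j=8, acc=9)
    ft(j=7, acc=72)
      ft(j=6, acc=504)
        ft(j=5, acc=3024)
          ft(j=4, acc=15120)
            ft(j=3, acc=60480)
              ft(j=2, acc=181440)
                ft(j=1, acc=362880)
                -> return 362880
              -> return 362880
            -> return 362880
          -> return 362880
        -> return 362880
      -> return 362880
    -> return 362880
  -> return 362880
-> return 362880

Final answer: 362880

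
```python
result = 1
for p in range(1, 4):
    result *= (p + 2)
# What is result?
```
Trace:
  result=1
  result=3, p=1
  result=12, p=2
  result=60, p=3

Final answer: 60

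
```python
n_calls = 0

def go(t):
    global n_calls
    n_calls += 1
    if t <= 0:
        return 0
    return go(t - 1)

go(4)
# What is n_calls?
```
Call trace:
go(t=4)
  go(t=3)
    go(t=2)
      go(t=1)
        go(t=0)
        -> return 0
      -> return 0
    -> return 0
  -> return 0
-> return 0

n_calls is incremented once per call. go is entered once for each t = 4, 3, 2, 1, 0 (the t <= 0 call returns without recursing), i.e. 4 + 1 calls.
n_calls = 5

Final answer: 5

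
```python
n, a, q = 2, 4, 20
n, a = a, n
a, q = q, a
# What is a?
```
Trace:
  n=2, a=4, q=20
  n=4, a=2, q=20
  n=4, a=20, q=2

Final answer: 20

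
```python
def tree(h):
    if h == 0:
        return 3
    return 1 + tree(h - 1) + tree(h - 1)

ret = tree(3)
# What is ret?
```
Call trace (a repeated sub-call is expanded the first time; later identical calls just restate its return value):
tree(h=3)
  tree(h=2)
    tree(h=1)
      tree(h=0)
      -> return 3
      tree(h=0)
      -> return 3
    -> return 7
    tree(h=1) -> return 7  (same call as traced above)
  -> return 15
  tree(h=2) -> return 15  (same call as traced above)
-> return 31

Final answer: 31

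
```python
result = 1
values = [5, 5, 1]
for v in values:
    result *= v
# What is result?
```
Trace:
  result=1
  result=5, v=5
  result=25, v=5
  result=25, v=1

Final answer: 25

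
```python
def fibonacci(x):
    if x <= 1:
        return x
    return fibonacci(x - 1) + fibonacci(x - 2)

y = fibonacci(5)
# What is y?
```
Call trace (a repeated sub-call is expanded the first time; later identical calls just restate its return value):
fibonacci(x=5)
  fibonacci(x=4)
    fibonacci(x=3)
      fibonacci(x=2)
        fibonacci(x=1)
        -> return 1
        fibonacci(x=0)
        -> return 0
      -> return 1
      fibonacci(x=1)
      -> return 1
    -> return 2
    fibonacci(x=2) -> return 1  (same call as traced above)
  -> return 3
  fibonacci(x=3) -> return 2  (same call as traced above)
-> return 5

Final answer: 5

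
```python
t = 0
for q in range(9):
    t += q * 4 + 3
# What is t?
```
Trace:
  t=0
  t=3, q=0
  t=10, q=1
  t=21, q=2
  t=36, q=3
  t=55, q=4
  t=78, q=5
  t=105, q=6
  t=136, q=7
  t=171, q=8

Final answer: 171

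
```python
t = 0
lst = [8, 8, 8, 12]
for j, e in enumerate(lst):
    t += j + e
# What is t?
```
Trace:
  t=0
  t=8, j=0, e=8
  t=17, j=1, e=8
  t=27, j=2, e=8
  t=42, j=3, e=12

Final answer: 42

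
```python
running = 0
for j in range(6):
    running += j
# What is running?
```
Trace:
  running=0
  running=0, j=0
  running=1, j=1
  running=3, j=2
  running=6, j=3
  running=10, j=4
  running=15, j=5

Final answer: 15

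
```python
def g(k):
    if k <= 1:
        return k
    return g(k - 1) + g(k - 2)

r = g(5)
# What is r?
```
Call trace (a repeated sub-call is expanded the first time; later identical calls just restate its return value):
g(k=5)
  g(k=4)
    g(k=3)
      g(k=2)
        g(k=1)
        -> return 1
        g(k=0)
        -> return 0
      -> return 1
      g(k=1)
      -> return 1
    -> return 2
    g(k=2) -> return 1  (same call as traced above)
  -> return 3
  g(k=3) -> return 2  (same call as traced above)
-> return 5

Final answer: 5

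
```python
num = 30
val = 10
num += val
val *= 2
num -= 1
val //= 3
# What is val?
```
Trace:
  num=30
  num=30, val=10
  num=40, val=10
  num=40, val=20
  num=39, val=20
  num=39, val=6

Final answer: 6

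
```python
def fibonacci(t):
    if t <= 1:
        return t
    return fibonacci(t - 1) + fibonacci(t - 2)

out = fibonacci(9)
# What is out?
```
Call trace (a repeated sub-call is expanded the first time; later identical calls just restate its return value):
fibonacci(t=9)
  fibonacci(t=8)
    fibonacci(t=7)
      fibonacci(t=6)
        fibonacci(t=5)
          fibonacci(t=4)
            fibonacci(t=3)
              fibonacci(t=2)
                fibonacci(t=1)
                -> return 1
                fibonacci(t=0)
                -> return 0
              -> return 1
              fibonacci(t=1)
              -> return 1
            -> return 2
            fibonacci(t=2) -> return 1  (same call as traced above)
          -> return 3
          fibonacci(t=3) -> return 2  (same call as traced above)
        -> return 5
        fibonacci(t=4) -> return 3  (same call as traced above)
      -> return 8
      fibonacci(t=5) -> return 5  (same call as traced above)
    -> return 13
    fibonacci(t=6) -> return 8  (same call as traced above)
  -> return 21
  fibonacci(t=7) -> return 13  (same call as traced above)
-> return 34

Final answer: 34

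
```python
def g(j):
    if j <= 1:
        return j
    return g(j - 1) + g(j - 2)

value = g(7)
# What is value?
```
Call trace (a repeated sub-call is expanded the first time; later identical calls just restate its return value):
g(j=7)
  g(j=6)
    g(j=5)
      g(j=4)
        g(j=3)
          g(j=2)
            g(j=1)
            -> return 1
            g(j=0)
            -> return 0
          -> return 1
          g(j=1)
          -> return 1
        -> return 2
        g(j=2) -> return 1  (same call as traced above)
      -> return 3
      g(j=3) -> return 2  (same call as traced above)
    -> return 5
    g(j=4) -> return 3  (same call as traced above)
  -> return 8
  g(j=5) -> return 5  (same call as traced above)
-> return 13

Final answer: 13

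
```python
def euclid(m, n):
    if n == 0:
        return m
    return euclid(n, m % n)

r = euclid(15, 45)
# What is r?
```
Call trace:
euclid(m=15, n=45)
  euclid(m=45, n=15)
    euclid(m=15, n=0)
    -> return 15
  -> return 15
-> return 15

Final answer: 15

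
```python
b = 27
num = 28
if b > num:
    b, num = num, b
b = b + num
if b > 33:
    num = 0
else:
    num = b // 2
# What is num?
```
Trace:
  b=27
  b=27, num=28
  b=27, num=28
  b=55, num=28
  b=55, num=0

Final answer: 0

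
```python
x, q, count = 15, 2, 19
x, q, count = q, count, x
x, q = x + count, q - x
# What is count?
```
Trace:
  x=15, q=2, count=19
  x=2, q=19, count=15
  x=17, q=17, count=15

Final answer: 15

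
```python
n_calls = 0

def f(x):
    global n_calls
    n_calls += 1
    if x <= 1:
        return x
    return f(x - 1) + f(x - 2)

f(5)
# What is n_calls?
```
Call trace (a repeated sub-call is expanded the first time; later identical calls just restate its return value):
f(x=5)
  f(x=4)
    f(x=3)
      f(x=2)
        f(x=1)
        -> return 1
        f(x=0)
        -> return 0
      -> return 1
      f(x=1)
      -> return 1
    -> return 2
    f(x=2) -> return 1  (same call as traced above)
  -> return 3
  f(x=3) -> return 2  (same call as traced above)
-> return 5

n_calls is incremented once per call, so count the calls in each subtree. Let C(x) = number of calls made by f(x).
C(0) = C(1) = 1 (base case, no recursion); C(x) = 1 + C(x - 1) + C(x - 2) otherwise.
C(2) = 1 + C(1) + C(0) = 1 + 1 + 1 = 3
C(3) = 1 + C(2) + C(1) = 1 + 3 + 1 = 5
C(4) = 1 + C(3) + C(2) = 1 + 5 + 3 = 9
C(5) = 1 + C(4) + C(3) = 1 + 9 + 5 = 15
n_calls = C(5) = 15

Final answer: 15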